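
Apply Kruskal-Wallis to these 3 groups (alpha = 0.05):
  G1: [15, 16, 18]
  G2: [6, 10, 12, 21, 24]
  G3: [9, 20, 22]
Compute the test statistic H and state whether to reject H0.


Step 1: Combine all N = 11 observations and assign midranks.
sorted (value, group, rank): (6,G2,1), (9,G3,2), (10,G2,3), (12,G2,4), (15,G1,5), (16,G1,6), (18,G1,7), (20,G3,8), (21,G2,9), (22,G3,10), (24,G2,11)
Step 2: Sum ranks within each group.
R_1 = 18 (n_1 = 3)
R_2 = 28 (n_2 = 5)
R_3 = 20 (n_3 = 3)
Step 3: H = 12/(N(N+1)) * sum(R_i^2/n_i) - 3(N+1)
     = 12/(11*12) * (18^2/3 + 28^2/5 + 20^2/3) - 3*12
     = 0.090909 * 398.133 - 36
     = 0.193939.
Step 4: No ties, so H is used without correction.
Step 5: Under H0, H ~ chi^2(2); p-value = 0.907584.
Step 6: alpha = 0.05. fail to reject H0.

H = 0.1939, df = 2, p = 0.907584, fail to reject H0.


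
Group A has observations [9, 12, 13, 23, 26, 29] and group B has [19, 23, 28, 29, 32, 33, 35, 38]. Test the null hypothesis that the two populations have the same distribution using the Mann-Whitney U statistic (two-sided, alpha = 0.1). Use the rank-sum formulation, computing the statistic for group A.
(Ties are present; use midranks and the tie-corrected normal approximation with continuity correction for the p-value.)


Step 1: Combine and sort all 14 observations; assign midranks.
sorted (value, group): (9,X), (12,X), (13,X), (19,Y), (23,X), (23,Y), (26,X), (28,Y), (29,X), (29,Y), (32,Y), (33,Y), (35,Y), (38,Y)
ranks: 9->1, 12->2, 13->3, 19->4, 23->5.5, 23->5.5, 26->7, 28->8, 29->9.5, 29->9.5, 32->11, 33->12, 35->13, 38->14
Step 2: Rank sum for X: R1 = 1 + 2 + 3 + 5.5 + 7 + 9.5 = 28.
Step 3: U_X = R1 - n1(n1+1)/2 = 28 - 6*7/2 = 28 - 21 = 7.
       U_Y = n1*n2 - U_X = 48 - 7 = 41.
Step 4: Ties are present, so use the tie-corrected normal approximation (with continuity correction) for the p-value.
Step 5: p-value = 0.032774; compare to alpha = 0.1. reject H0.

U_X = 7, p = 0.032774, reject H0 at alpha = 0.1.


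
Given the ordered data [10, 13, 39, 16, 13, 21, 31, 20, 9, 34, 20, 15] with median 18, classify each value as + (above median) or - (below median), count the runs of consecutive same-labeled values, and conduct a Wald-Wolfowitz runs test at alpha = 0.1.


Step 1: Compute median = 18; label A = above, B = below.
Labels in order: BBABBAAABAAB  (n_A = 6, n_B = 6)
Step 2: Count runs R = 7.
Step 3: Under H0 (random ordering), E[R] = 2*n_A*n_B/(n_A+n_B) + 1 = 2*6*6/12 + 1 = 7.0000.
        Var[R] = 2*n_A*n_B*(2*n_A*n_B - n_A - n_B) / ((n_A+n_B)^2 * (n_A+n_B-1)) = 4320/1584 = 2.7273.
        SD[R] = 1.6514.
Step 4: R = E[R], so z = 0 with no continuity correction.
Step 5: Two-sided p-value via normal approximation = 2*(1 - Phi(|z|)) = 1.000000.
Step 6: alpha = 0.1. fail to reject H0.

R = 7, z = 0.0000, p = 1.000000, fail to reject H0.


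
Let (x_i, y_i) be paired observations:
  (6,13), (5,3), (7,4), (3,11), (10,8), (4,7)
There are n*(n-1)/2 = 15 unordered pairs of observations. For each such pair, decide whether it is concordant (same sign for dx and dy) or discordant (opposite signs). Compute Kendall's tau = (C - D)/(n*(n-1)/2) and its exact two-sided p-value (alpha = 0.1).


Step 1: Enumerate the 15 unordered pairs (i,j) with i<j and classify each by sign(x_j-x_i) * sign(y_j-y_i).
  (1,2):dx=-1,dy=-10->C; (1,3):dx=+1,dy=-9->D; (1,4):dx=-3,dy=-2->C; (1,5):dx=+4,dy=-5->D
  (1,6):dx=-2,dy=-6->C; (2,3):dx=+2,dy=+1->C; (2,4):dx=-2,dy=+8->D; (2,5):dx=+5,dy=+5->C
  (2,6):dx=-1,dy=+4->D; (3,4):dx=-4,dy=+7->D; (3,5):dx=+3,dy=+4->C; (3,6):dx=-3,dy=+3->D
  (4,5):dx=+7,dy=-3->D; (4,6):dx=+1,dy=-4->D; (5,6):dx=-6,dy=-1->C
Step 2: C = 7, D = 8, total pairs = 15.
Step 3: tau = (C - D)/(n(n-1)/2) = (7 - 8)/15 = -0.066667.
Step 4: Exact two-sided p-value (enumerate n! = 720 permutations of y under H0): p = 1.000000.
Step 5: alpha = 0.1. fail to reject H0.

tau_b = -0.0667 (C=7, D=8), p = 1.000000, fail to reject H0.


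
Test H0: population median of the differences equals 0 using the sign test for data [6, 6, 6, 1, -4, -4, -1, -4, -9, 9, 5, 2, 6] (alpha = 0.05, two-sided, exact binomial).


Step 1: Discard zero differences. Original n = 13; n_eff = number of nonzero differences = 13.
Nonzero differences (with sign): +6, +6, +6, +1, -4, -4, -1, -4, -9, +9, +5, +2, +6
Step 2: Count signs: positive = 8, negative = 5.
Step 3: Under H0: P(positive) = 0.5, so the number of positives S ~ Bin(13, 0.5).
Step 4: Two-sided exact p-value = sum of Bin(13,0.5) probabilities at or below the observed probability = 0.581055.
Step 5: alpha = 0.05. fail to reject H0.

n_eff = 13, pos = 8, neg = 5, p = 0.581055, fail to reject H0.


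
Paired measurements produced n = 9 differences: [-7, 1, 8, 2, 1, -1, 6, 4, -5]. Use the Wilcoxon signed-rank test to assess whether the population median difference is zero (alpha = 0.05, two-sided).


Step 1: Drop any zero differences (none here) and take |d_i|.
|d| = [7, 1, 8, 2, 1, 1, 6, 4, 5]
Step 2: Midrank |d_i| (ties get averaged ranks).
ranks: |7|->8, |1|->2, |8|->9, |2|->4, |1|->2, |1|->2, |6|->7, |4|->5, |5|->6
Step 3: Attach original signs; sum ranks with positive sign and with negative sign.
W+ = 2 + 9 + 4 + 2 + 7 + 5 = 29
W- = 8 + 2 + 6 = 16
(Check: W+ + W- = 45 should equal n(n+1)/2 = 45.)
Step 4: Test statistic W = min(W+, W-) = 16.
Step 5: Ties in |d|, so use the tie-corrected normal approximation.
        E[W] = n(n+1)/4 = 9*10/4 = 22.5.
        Tie groups: |d|=1 (t=3); sum(t^3 - t) = 24.
        Var[W] = n(n+1)(2n+1)/24 - sum(t^3-t)/48 = 1710/24 - 24/48 = 70.75.
        z = (W - E[W]) / sqrt(Var[W]) = (16 - 22.5) / 8.4113 = -0.7728.
        Two-sided p = 2*Phi(z) = 0.439659.
Step 6: alpha = 0.05. fail to reject H0.

W+ = 29, W- = 16, W = min = 16, p = 0.439659, fail to reject H0.


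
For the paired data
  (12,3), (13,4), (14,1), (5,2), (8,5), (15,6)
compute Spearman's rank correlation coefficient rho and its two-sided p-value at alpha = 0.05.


Step 1: Rank x and y separately (midranks; no ties here).
rank(x): 12->3, 13->4, 14->5, 5->1, 8->2, 15->6
rank(y): 3->3, 4->4, 1->1, 2->2, 5->5, 6->6
Step 2: d_i = R_x(i) - R_y(i); compute d_i^2.
  (3-3)^2=0, (4-4)^2=0, (5-1)^2=16, (1-2)^2=1, (2-5)^2=9, (6-6)^2=0
sum(d^2) = 26.
Step 3: rho = 1 - 6*26 / (6*(6^2 - 1)) = 1 - 156/210 = 0.257143.
Step 4: Under H0, t = rho * sqrt((n-2)/(1-rho^2)) = 0.5322 ~ t(4).
Step 5: Two-sided p-value from the t-distribution with 4 df = 0.622787.
Step 6: alpha = 0.05. fail to reject H0.

rho = 0.2571, p = 0.622787, fail to reject H0 at alpha = 0.05.


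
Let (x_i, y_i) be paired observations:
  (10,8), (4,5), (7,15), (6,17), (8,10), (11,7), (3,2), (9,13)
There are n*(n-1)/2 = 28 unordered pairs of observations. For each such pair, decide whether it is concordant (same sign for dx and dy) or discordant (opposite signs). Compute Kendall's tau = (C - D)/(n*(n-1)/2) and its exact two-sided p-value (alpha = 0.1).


Step 1: Enumerate the 28 unordered pairs (i,j) with i<j and classify each by sign(x_j-x_i) * sign(y_j-y_i).
  (1,2):dx=-6,dy=-3->C; (1,3):dx=-3,dy=+7->D; (1,4):dx=-4,dy=+9->D; (1,5):dx=-2,dy=+2->D
  (1,6):dx=+1,dy=-1->D; (1,7):dx=-7,dy=-6->C; (1,8):dx=-1,dy=+5->D; (2,3):dx=+3,dy=+10->C
  (2,4):dx=+2,dy=+12->C; (2,5):dx=+4,dy=+5->C; (2,6):dx=+7,dy=+2->C; (2,7):dx=-1,dy=-3->C
  (2,8):dx=+5,dy=+8->C; (3,4):dx=-1,dy=+2->D; (3,5):dx=+1,dy=-5->D; (3,6):dx=+4,dy=-8->D
  (3,7):dx=-4,dy=-13->C; (3,8):dx=+2,dy=-2->D; (4,5):dx=+2,dy=-7->D; (4,6):dx=+5,dy=-10->D
  (4,7):dx=-3,dy=-15->C; (4,8):dx=+3,dy=-4->D; (5,6):dx=+3,dy=-3->D; (5,7):dx=-5,dy=-8->C
  (5,8):dx=+1,dy=+3->C; (6,7):dx=-8,dy=-5->C; (6,8):dx=-2,dy=+6->D; (7,8):dx=+6,dy=+11->C
Step 2: C = 14, D = 14, total pairs = 28.
Step 3: tau = (C - D)/(n(n-1)/2) = (14 - 14)/28 = 0.000000.
Step 4: Exact two-sided p-value (enumerate n! = 40320 permutations of y under H0): p = 1.000000.
Step 5: alpha = 0.1. fail to reject H0.

tau_b = 0.0000 (C=14, D=14), p = 1.000000, fail to reject H0.


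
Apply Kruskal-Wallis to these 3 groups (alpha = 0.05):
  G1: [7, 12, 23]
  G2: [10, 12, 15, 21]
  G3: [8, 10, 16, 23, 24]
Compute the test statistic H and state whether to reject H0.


Step 1: Combine all N = 12 observations and assign midranks.
sorted (value, group, rank): (7,G1,1), (8,G3,2), (10,G2,3.5), (10,G3,3.5), (12,G1,5.5), (12,G2,5.5), (15,G2,7), (16,G3,8), (21,G2,9), (23,G1,10.5), (23,G3,10.5), (24,G3,12)
Step 2: Sum ranks within each group.
R_1 = 17 (n_1 = 3)
R_2 = 25 (n_2 = 4)
R_3 = 36 (n_3 = 5)
Step 3: H = 12/(N(N+1)) * sum(R_i^2/n_i) - 3(N+1)
     = 12/(12*13) * (17^2/3 + 25^2/4 + 36^2/5) - 3*13
     = 0.076923 * 511.783 - 39
     = 0.367949.
Step 4: Ties present; correction factor C = 1 - 18/(12^3 - 12) = 0.989510. Corrected H = 0.367949 / 0.989510 = 0.371849.
Step 5: Under H0, H ~ chi^2(2); p-value = 0.830336.
Step 6: alpha = 0.05. fail to reject H0.

H = 0.3718, df = 2, p = 0.830336, fail to reject H0.


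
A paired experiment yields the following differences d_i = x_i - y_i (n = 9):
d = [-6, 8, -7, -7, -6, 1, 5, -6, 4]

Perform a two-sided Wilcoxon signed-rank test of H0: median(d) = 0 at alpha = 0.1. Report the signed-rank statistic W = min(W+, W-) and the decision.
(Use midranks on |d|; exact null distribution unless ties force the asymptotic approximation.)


Step 1: Drop any zero differences (none here) and take |d_i|.
|d| = [6, 8, 7, 7, 6, 1, 5, 6, 4]
Step 2: Midrank |d_i| (ties get averaged ranks).
ranks: |6|->5, |8|->9, |7|->7.5, |7|->7.5, |6|->5, |1|->1, |5|->3, |6|->5, |4|->2
Step 3: Attach original signs; sum ranks with positive sign and with negative sign.
W+ = 9 + 1 + 3 + 2 = 15
W- = 5 + 7.5 + 7.5 + 5 + 5 = 30
(Check: W+ + W- = 45 should equal n(n+1)/2 = 45.)
Step 4: Test statistic W = min(W+, W-) = 15.
Step 5: Ties in |d|, so use the tie-corrected normal approximation.
        E[W] = n(n+1)/4 = 9*10/4 = 22.5.
        Tie groups: |d|=6 (t=3), |d|=7 (t=2); sum(t^3 - t) = 30.
        Var[W] = n(n+1)(2n+1)/24 - sum(t^3-t)/48 = 1710/24 - 30/48 = 70.625.
        z = (W - E[W]) / sqrt(Var[W]) = (15 - 22.5) / 8.4039 = -0.8924.
        Two-sided p = 2*Phi(z) = 0.372154.
Step 6: alpha = 0.1. fail to reject H0.

W+ = 15, W- = 30, W = min = 15, p = 0.372154, fail to reject H0.


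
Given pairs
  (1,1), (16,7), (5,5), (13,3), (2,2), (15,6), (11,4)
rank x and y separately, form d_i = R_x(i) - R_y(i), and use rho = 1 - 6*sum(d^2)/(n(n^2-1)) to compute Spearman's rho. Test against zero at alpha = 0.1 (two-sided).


Step 1: Rank x and y separately (midranks; no ties here).
rank(x): 1->1, 16->7, 5->3, 13->5, 2->2, 15->6, 11->4
rank(y): 1->1, 7->7, 5->5, 3->3, 2->2, 6->6, 4->4
Step 2: d_i = R_x(i) - R_y(i); compute d_i^2.
  (1-1)^2=0, (7-7)^2=0, (3-5)^2=4, (5-3)^2=4, (2-2)^2=0, (6-6)^2=0, (4-4)^2=0
sum(d^2) = 8.
Step 3: rho = 1 - 6*8 / (7*(7^2 - 1)) = 1 - 48/336 = 0.857143.
Step 4: Under H0, t = rho * sqrt((n-2)/(1-rho^2)) = 3.7210 ~ t(5).
Step 5: Two-sided p-value from the t-distribution with 5 df = 0.013697.
Step 6: alpha = 0.1. reject H0.

rho = 0.8571, p = 0.013697, reject H0 at alpha = 0.1.


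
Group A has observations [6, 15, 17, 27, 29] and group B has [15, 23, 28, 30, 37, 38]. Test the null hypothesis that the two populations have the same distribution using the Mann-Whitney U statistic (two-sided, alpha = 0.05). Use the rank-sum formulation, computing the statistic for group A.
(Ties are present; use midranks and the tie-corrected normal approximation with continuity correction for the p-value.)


Step 1: Combine and sort all 11 observations; assign midranks.
sorted (value, group): (6,X), (15,X), (15,Y), (17,X), (23,Y), (27,X), (28,Y), (29,X), (30,Y), (37,Y), (38,Y)
ranks: 6->1, 15->2.5, 15->2.5, 17->4, 23->5, 27->6, 28->7, 29->8, 30->9, 37->10, 38->11
Step 2: Rank sum for X: R1 = 1 + 2.5 + 4 + 6 + 8 = 21.5.
Step 3: U_X = R1 - n1(n1+1)/2 = 21.5 - 5*6/2 = 21.5 - 15 = 6.5.
       U_Y = n1*n2 - U_X = 30 - 6.5 = 23.5.
Step 4: Ties are present, so use the tie-corrected normal approximation (with continuity correction) for the p-value.
Step 5: p-value = 0.143215; compare to alpha = 0.05. fail to reject H0.

U_X = 6.5, p = 0.143215, fail to reject H0 at alpha = 0.05.


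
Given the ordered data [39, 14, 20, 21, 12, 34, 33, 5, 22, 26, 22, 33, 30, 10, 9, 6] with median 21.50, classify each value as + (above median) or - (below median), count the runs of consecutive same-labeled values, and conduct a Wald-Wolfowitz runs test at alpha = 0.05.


Step 1: Compute median = 21.50; label A = above, B = below.
Labels in order: ABBBBAABAAAAABBB  (n_A = 8, n_B = 8)
Step 2: Count runs R = 6.
Step 3: Under H0 (random ordering), E[R] = 2*n_A*n_B/(n_A+n_B) + 1 = 2*8*8/16 + 1 = 9.0000.
        Var[R] = 2*n_A*n_B*(2*n_A*n_B - n_A - n_B) / ((n_A+n_B)^2 * (n_A+n_B-1)) = 14336/3840 = 3.7333.
        SD[R] = 1.9322.
Step 4: Continuity-corrected z = (R + 0.5 - E[R]) / SD[R] = (6 + 0.5 - 9.0000) / 1.9322 = -1.2939.
Step 5: Two-sided p-value via normal approximation = 2*(1 - Phi(|z|)) = 0.195709.
Step 6: alpha = 0.05. fail to reject H0.

R = 6, z = -1.2939, p = 0.195709, fail to reject H0.


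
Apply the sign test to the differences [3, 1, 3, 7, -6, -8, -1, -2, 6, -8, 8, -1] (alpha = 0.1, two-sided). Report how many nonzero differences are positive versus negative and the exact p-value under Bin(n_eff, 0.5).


Step 1: Discard zero differences. Original n = 12; n_eff = number of nonzero differences = 12.
Nonzero differences (with sign): +3, +1, +3, +7, -6, -8, -1, -2, +6, -8, +8, -1
Step 2: Count signs: positive = 6, negative = 6.
Step 3: Under H0: P(positive) = 0.5, so the number of positives S ~ Bin(12, 0.5).
Step 4: Two-sided exact p-value = sum of Bin(12,0.5) probabilities at or below the observed probability = 1.000000.
Step 5: alpha = 0.1. fail to reject H0.

n_eff = 12, pos = 6, neg = 6, p = 1.000000, fail to reject H0.


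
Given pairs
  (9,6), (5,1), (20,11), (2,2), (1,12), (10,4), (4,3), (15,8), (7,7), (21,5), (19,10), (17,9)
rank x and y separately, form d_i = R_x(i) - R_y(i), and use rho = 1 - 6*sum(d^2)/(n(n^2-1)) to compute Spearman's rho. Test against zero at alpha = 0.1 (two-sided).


Step 1: Rank x and y separately (midranks; no ties here).
rank(x): 9->6, 5->4, 20->11, 2->2, 1->1, 10->7, 4->3, 15->8, 7->5, 21->12, 19->10, 17->9
rank(y): 6->6, 1->1, 11->11, 2->2, 12->12, 4->4, 3->3, 8->8, 7->7, 5->5, 10->10, 9->9
Step 2: d_i = R_x(i) - R_y(i); compute d_i^2.
  (6-6)^2=0, (4-1)^2=9, (11-11)^2=0, (2-2)^2=0, (1-12)^2=121, (7-4)^2=9, (3-3)^2=0, (8-8)^2=0, (5-7)^2=4, (12-5)^2=49, (10-10)^2=0, (9-9)^2=0
sum(d^2) = 192.
Step 3: rho = 1 - 6*192 / (12*(12^2 - 1)) = 1 - 1152/1716 = 0.328671.
Step 4: Under H0, t = rho * sqrt((n-2)/(1-rho^2)) = 1.1005 ~ t(10).
Step 5: Two-sided p-value from the t-distribution with 10 df = 0.296904.
Step 6: alpha = 0.1. fail to reject H0.

rho = 0.3287, p = 0.296904, fail to reject H0 at alpha = 0.1.


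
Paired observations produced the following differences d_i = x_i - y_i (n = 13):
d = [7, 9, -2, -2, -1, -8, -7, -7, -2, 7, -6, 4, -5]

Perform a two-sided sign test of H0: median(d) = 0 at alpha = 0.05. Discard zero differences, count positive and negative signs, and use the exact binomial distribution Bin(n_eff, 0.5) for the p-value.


Step 1: Discard zero differences. Original n = 13; n_eff = number of nonzero differences = 13.
Nonzero differences (with sign): +7, +9, -2, -2, -1, -8, -7, -7, -2, +7, -6, +4, -5
Step 2: Count signs: positive = 4, negative = 9.
Step 3: Under H0: P(positive) = 0.5, so the number of positives S ~ Bin(13, 0.5).
Step 4: Two-sided exact p-value = sum of Bin(13,0.5) probabilities at or below the observed probability = 0.266846.
Step 5: alpha = 0.05. fail to reject H0.

n_eff = 13, pos = 4, neg = 9, p = 0.266846, fail to reject H0.


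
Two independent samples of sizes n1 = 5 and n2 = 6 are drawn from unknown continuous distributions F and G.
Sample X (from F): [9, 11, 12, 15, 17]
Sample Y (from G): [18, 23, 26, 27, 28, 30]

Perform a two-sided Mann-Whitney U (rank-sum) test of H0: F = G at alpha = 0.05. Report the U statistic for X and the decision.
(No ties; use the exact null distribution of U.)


Step 1: Combine and sort all 11 observations; assign midranks.
sorted (value, group): (9,X), (11,X), (12,X), (15,X), (17,X), (18,Y), (23,Y), (26,Y), (27,Y), (28,Y), (30,Y)
ranks: 9->1, 11->2, 12->3, 15->4, 17->5, 18->6, 23->7, 26->8, 27->9, 28->10, 30->11
Step 2: Rank sum for X: R1 = 1 + 2 + 3 + 4 + 5 = 15.
Step 3: U_X = R1 - n1(n1+1)/2 = 15 - 5*6/2 = 15 - 15 = 0.
       U_Y = n1*n2 - U_X = 30 - 0 = 30.
Step 4: No ties, so the exact null distribution of U (based on enumerating the C(11,5) = 462 equally likely rank assignments) gives the two-sided p-value.
Step 5: p-value = 0.004329; compare to alpha = 0.05. reject H0.

U_X = 0, p = 0.004329, reject H0 at alpha = 0.05.


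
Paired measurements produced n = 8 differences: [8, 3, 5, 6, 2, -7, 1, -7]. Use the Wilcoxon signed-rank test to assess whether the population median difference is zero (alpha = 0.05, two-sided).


Step 1: Drop any zero differences (none here) and take |d_i|.
|d| = [8, 3, 5, 6, 2, 7, 1, 7]
Step 2: Midrank |d_i| (ties get averaged ranks).
ranks: |8|->8, |3|->3, |5|->4, |6|->5, |2|->2, |7|->6.5, |1|->1, |7|->6.5
Step 3: Attach original signs; sum ranks with positive sign and with negative sign.
W+ = 8 + 3 + 4 + 5 + 2 + 1 = 23
W- = 6.5 + 6.5 = 13
(Check: W+ + W- = 36 should equal n(n+1)/2 = 36.)
Step 4: Test statistic W = min(W+, W-) = 13.
Step 5: Ties in |d|, so use the tie-corrected normal approximation.
        E[W] = n(n+1)/4 = 8*9/4 = 18.
        Tie groups: |d|=7 (t=2); sum(t^3 - t) = 6.
        Var[W] = n(n+1)(2n+1)/24 - sum(t^3-t)/48 = 1224/24 - 6/48 = 50.875.
        z = (W - E[W]) / sqrt(Var[W]) = (13 - 18) / 7.1327 = -0.7010.
        Two-sided p = 2*Phi(z) = 0.483303.
Step 6: alpha = 0.05. fail to reject H0.

W+ = 23, W- = 13, W = min = 13, p = 0.483303, fail to reject H0.


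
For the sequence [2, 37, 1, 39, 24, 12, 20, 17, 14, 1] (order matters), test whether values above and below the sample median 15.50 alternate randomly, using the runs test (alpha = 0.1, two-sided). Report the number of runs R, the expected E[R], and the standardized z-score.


Step 1: Compute median = 15.50; label A = above, B = below.
Labels in order: BABAABAABB  (n_A = 5, n_B = 5)
Step 2: Count runs R = 7.
Step 3: Under H0 (random ordering), E[R] = 2*n_A*n_B/(n_A+n_B) + 1 = 2*5*5/10 + 1 = 6.0000.
        Var[R] = 2*n_A*n_B*(2*n_A*n_B - n_A - n_B) / ((n_A+n_B)^2 * (n_A+n_B-1)) = 2000/900 = 2.2222.
        SD[R] = 1.4907.
Step 4: Continuity-corrected z = (R - 0.5 - E[R]) / SD[R] = (7 - 0.5 - 6.0000) / 1.4907 = 0.3354.
Step 5: Two-sided p-value via normal approximation = 2*(1 - Phi(|z|)) = 0.737316.
Step 6: alpha = 0.1. fail to reject H0.

R = 7, z = 0.3354, p = 0.737316, fail to reject H0.


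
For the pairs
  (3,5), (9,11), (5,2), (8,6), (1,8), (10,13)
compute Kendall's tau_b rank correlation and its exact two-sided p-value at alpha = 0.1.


Step 1: Enumerate the 15 unordered pairs (i,j) with i<j and classify each by sign(x_j-x_i) * sign(y_j-y_i).
  (1,2):dx=+6,dy=+6->C; (1,3):dx=+2,dy=-3->D; (1,4):dx=+5,dy=+1->C; (1,5):dx=-2,dy=+3->D
  (1,6):dx=+7,dy=+8->C; (2,3):dx=-4,dy=-9->C; (2,4):dx=-1,dy=-5->C; (2,5):dx=-8,dy=-3->C
  (2,6):dx=+1,dy=+2->C; (3,4):dx=+3,dy=+4->C; (3,5):dx=-4,dy=+6->D; (3,6):dx=+5,dy=+11->C
  (4,5):dx=-7,dy=+2->D; (4,6):dx=+2,dy=+7->C; (5,6):dx=+9,dy=+5->C
Step 2: C = 11, D = 4, total pairs = 15.
Step 3: tau = (C - D)/(n(n-1)/2) = (11 - 4)/15 = 0.466667.
Step 4: Exact two-sided p-value (enumerate n! = 720 permutations of y under H0): p = 0.272222.
Step 5: alpha = 0.1. fail to reject H0.

tau_b = 0.4667 (C=11, D=4), p = 0.272222, fail to reject H0.


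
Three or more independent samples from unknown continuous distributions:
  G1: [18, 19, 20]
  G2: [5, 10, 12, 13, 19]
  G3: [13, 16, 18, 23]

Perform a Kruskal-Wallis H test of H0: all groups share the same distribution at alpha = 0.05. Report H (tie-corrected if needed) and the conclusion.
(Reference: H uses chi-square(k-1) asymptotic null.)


Step 1: Combine all N = 12 observations and assign midranks.
sorted (value, group, rank): (5,G2,1), (10,G2,2), (12,G2,3), (13,G2,4.5), (13,G3,4.5), (16,G3,6), (18,G1,7.5), (18,G3,7.5), (19,G1,9.5), (19,G2,9.5), (20,G1,11), (23,G3,12)
Step 2: Sum ranks within each group.
R_1 = 28 (n_1 = 3)
R_2 = 20 (n_2 = 5)
R_3 = 30 (n_3 = 4)
Step 3: H = 12/(N(N+1)) * sum(R_i^2/n_i) - 3(N+1)
     = 12/(12*13) * (28^2/3 + 20^2/5 + 30^2/4) - 3*13
     = 0.076923 * 566.333 - 39
     = 4.564103.
Step 4: Ties present; correction factor C = 1 - 18/(12^3 - 12) = 0.989510. Corrected H = 4.564103 / 0.989510 = 4.612485.
Step 5: Under H0, H ~ chi^2(2); p-value = 0.099635.
Step 6: alpha = 0.05. fail to reject H0.

H = 4.6125, df = 2, p = 0.099635, fail to reject H0.


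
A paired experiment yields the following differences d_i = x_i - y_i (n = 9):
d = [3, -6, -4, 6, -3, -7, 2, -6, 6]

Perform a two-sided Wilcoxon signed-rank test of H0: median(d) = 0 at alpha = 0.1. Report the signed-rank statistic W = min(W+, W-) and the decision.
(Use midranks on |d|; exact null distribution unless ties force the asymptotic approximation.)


Step 1: Drop any zero differences (none here) and take |d_i|.
|d| = [3, 6, 4, 6, 3, 7, 2, 6, 6]
Step 2: Midrank |d_i| (ties get averaged ranks).
ranks: |3|->2.5, |6|->6.5, |4|->4, |6|->6.5, |3|->2.5, |7|->9, |2|->1, |6|->6.5, |6|->6.5
Step 3: Attach original signs; sum ranks with positive sign and with negative sign.
W+ = 2.5 + 6.5 + 1 + 6.5 = 16.5
W- = 6.5 + 4 + 2.5 + 9 + 6.5 = 28.5
(Check: W+ + W- = 45 should equal n(n+1)/2 = 45.)
Step 4: Test statistic W = min(W+, W-) = 16.5.
Step 5: Ties in |d|, so use the tie-corrected normal approximation.
        E[W] = n(n+1)/4 = 9*10/4 = 22.5.
        Tie groups: |d|=3 (t=2), |d|=6 (t=4); sum(t^3 - t) = 66.
        Var[W] = n(n+1)(2n+1)/24 - sum(t^3-t)/48 = 1710/24 - 66/48 = 69.875.
        z = (W - E[W]) / sqrt(Var[W]) = (16.5 - 22.5) / 8.3591 = -0.7178.
        Two-sided p = 2*Phi(z) = 0.472894.
Step 6: alpha = 0.1. fail to reject H0.

W+ = 16.5, W- = 28.5, W = min = 16.5, p = 0.472894, fail to reject H0.


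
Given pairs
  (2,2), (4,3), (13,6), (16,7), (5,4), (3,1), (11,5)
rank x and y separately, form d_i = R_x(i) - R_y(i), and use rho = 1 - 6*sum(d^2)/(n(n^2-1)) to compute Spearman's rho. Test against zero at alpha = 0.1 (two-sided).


Step 1: Rank x and y separately (midranks; no ties here).
rank(x): 2->1, 4->3, 13->6, 16->7, 5->4, 3->2, 11->5
rank(y): 2->2, 3->3, 6->6, 7->7, 4->4, 1->1, 5->5
Step 2: d_i = R_x(i) - R_y(i); compute d_i^2.
  (1-2)^2=1, (3-3)^2=0, (6-6)^2=0, (7-7)^2=0, (4-4)^2=0, (2-1)^2=1, (5-5)^2=0
sum(d^2) = 2.
Step 3: rho = 1 - 6*2 / (7*(7^2 - 1)) = 1 - 12/336 = 0.964286.
Step 4: Under H0, t = rho * sqrt((n-2)/(1-rho^2)) = 8.1408 ~ t(5).
Step 5: Two-sided p-value from the t-distribution with 5 df = 0.000454.
Step 6: alpha = 0.1. reject H0.

rho = 0.9643, p = 0.000454, reject H0 at alpha = 0.1.


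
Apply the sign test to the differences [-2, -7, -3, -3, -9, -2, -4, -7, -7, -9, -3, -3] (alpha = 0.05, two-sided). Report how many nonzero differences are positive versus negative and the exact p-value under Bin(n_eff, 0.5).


Step 1: Discard zero differences. Original n = 12; n_eff = number of nonzero differences = 12.
Nonzero differences (with sign): -2, -7, -3, -3, -9, -2, -4, -7, -7, -9, -3, -3
Step 2: Count signs: positive = 0, negative = 12.
Step 3: Under H0: P(positive) = 0.5, so the number of positives S ~ Bin(12, 0.5).
Step 4: Two-sided exact p-value = sum of Bin(12,0.5) probabilities at or below the observed probability = 0.000488.
Step 5: alpha = 0.05. reject H0.

n_eff = 12, pos = 0, neg = 12, p = 0.000488, reject H0.


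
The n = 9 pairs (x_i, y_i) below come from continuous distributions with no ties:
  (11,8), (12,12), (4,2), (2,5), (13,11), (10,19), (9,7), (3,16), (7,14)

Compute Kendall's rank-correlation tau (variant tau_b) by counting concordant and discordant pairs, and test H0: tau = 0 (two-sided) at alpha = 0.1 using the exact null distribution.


Step 1: Enumerate the 36 unordered pairs (i,j) with i<j and classify each by sign(x_j-x_i) * sign(y_j-y_i).
  (1,2):dx=+1,dy=+4->C; (1,3):dx=-7,dy=-6->C; (1,4):dx=-9,dy=-3->C; (1,5):dx=+2,dy=+3->C
  (1,6):dx=-1,dy=+11->D; (1,7):dx=-2,dy=-1->C; (1,8):dx=-8,dy=+8->D; (1,9):dx=-4,dy=+6->D
  (2,3):dx=-8,dy=-10->C; (2,4):dx=-10,dy=-7->C; (2,5):dx=+1,dy=-1->D; (2,6):dx=-2,dy=+7->D
  (2,7):dx=-3,dy=-5->C; (2,8):dx=-9,dy=+4->D; (2,9):dx=-5,dy=+2->D; (3,4):dx=-2,dy=+3->D
  (3,5):dx=+9,dy=+9->C; (3,6):dx=+6,dy=+17->C; (3,7):dx=+5,dy=+5->C; (3,8):dx=-1,dy=+14->D
  (3,9):dx=+3,dy=+12->C; (4,5):dx=+11,dy=+6->C; (4,6):dx=+8,dy=+14->C; (4,7):dx=+7,dy=+2->C
  (4,8):dx=+1,dy=+11->C; (4,9):dx=+5,dy=+9->C; (5,6):dx=-3,dy=+8->D; (5,7):dx=-4,dy=-4->C
  (5,8):dx=-10,dy=+5->D; (5,9):dx=-6,dy=+3->D; (6,7):dx=-1,dy=-12->C; (6,8):dx=-7,dy=-3->C
  (6,9):dx=-3,dy=-5->C; (7,8):dx=-6,dy=+9->D; (7,9):dx=-2,dy=+7->D; (8,9):dx=+4,dy=-2->D
Step 2: C = 21, D = 15, total pairs = 36.
Step 3: tau = (C - D)/(n(n-1)/2) = (21 - 15)/36 = 0.166667.
Step 4: Exact two-sided p-value (enumerate n! = 362880 permutations of y under H0): p = 0.612202.
Step 5: alpha = 0.1. fail to reject H0.

tau_b = 0.1667 (C=21, D=15), p = 0.612202, fail to reject H0.


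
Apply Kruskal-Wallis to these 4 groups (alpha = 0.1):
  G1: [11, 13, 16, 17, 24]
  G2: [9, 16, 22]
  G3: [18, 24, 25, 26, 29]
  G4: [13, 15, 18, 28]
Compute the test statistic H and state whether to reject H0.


Step 1: Combine all N = 17 observations and assign midranks.
sorted (value, group, rank): (9,G2,1), (11,G1,2), (13,G1,3.5), (13,G4,3.5), (15,G4,5), (16,G1,6.5), (16,G2,6.5), (17,G1,8), (18,G3,9.5), (18,G4,9.5), (22,G2,11), (24,G1,12.5), (24,G3,12.5), (25,G3,14), (26,G3,15), (28,G4,16), (29,G3,17)
Step 2: Sum ranks within each group.
R_1 = 32.5 (n_1 = 5)
R_2 = 18.5 (n_2 = 3)
R_3 = 68 (n_3 = 5)
R_4 = 34 (n_4 = 4)
Step 3: H = 12/(N(N+1)) * sum(R_i^2/n_i) - 3(N+1)
     = 12/(17*18) * (32.5^2/5 + 18.5^2/3 + 68^2/5 + 34^2/4) - 3*18
     = 0.039216 * 1539.13 - 54
     = 6.358170.
Step 4: Ties present; correction factor C = 1 - 24/(17^3 - 17) = 0.995098. Corrected H = 6.358170 / 0.995098 = 6.389491.
Step 5: Under H0, H ~ chi^2(3); p-value = 0.094124.
Step 6: alpha = 0.1. reject H0.

H = 6.3895, df = 3, p = 0.094124, reject H0.


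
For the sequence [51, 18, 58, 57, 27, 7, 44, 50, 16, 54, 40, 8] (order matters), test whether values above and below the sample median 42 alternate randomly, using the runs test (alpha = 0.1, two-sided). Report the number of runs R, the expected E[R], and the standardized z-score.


Step 1: Compute median = 42; label A = above, B = below.
Labels in order: ABAABBAABABB  (n_A = 6, n_B = 6)
Step 2: Count runs R = 8.
Step 3: Under H0 (random ordering), E[R] = 2*n_A*n_B/(n_A+n_B) + 1 = 2*6*6/12 + 1 = 7.0000.
        Var[R] = 2*n_A*n_B*(2*n_A*n_B - n_A - n_B) / ((n_A+n_B)^2 * (n_A+n_B-1)) = 4320/1584 = 2.7273.
        SD[R] = 1.6514.
Step 4: Continuity-corrected z = (R - 0.5 - E[R]) / SD[R] = (8 - 0.5 - 7.0000) / 1.6514 = 0.3028.
Step 5: Two-sided p-value via normal approximation = 2*(1 - Phi(|z|)) = 0.762069.
Step 6: alpha = 0.1. fail to reject H0.

R = 8, z = 0.3028, p = 0.762069, fail to reject H0.


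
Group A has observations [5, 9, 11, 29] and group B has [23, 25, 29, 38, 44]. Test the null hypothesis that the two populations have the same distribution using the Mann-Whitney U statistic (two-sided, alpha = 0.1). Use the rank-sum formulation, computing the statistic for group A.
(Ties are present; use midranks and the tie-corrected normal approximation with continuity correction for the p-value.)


Step 1: Combine and sort all 9 observations; assign midranks.
sorted (value, group): (5,X), (9,X), (11,X), (23,Y), (25,Y), (29,X), (29,Y), (38,Y), (44,Y)
ranks: 5->1, 9->2, 11->3, 23->4, 25->5, 29->6.5, 29->6.5, 38->8, 44->9
Step 2: Rank sum for X: R1 = 1 + 2 + 3 + 6.5 = 12.5.
Step 3: U_X = R1 - n1(n1+1)/2 = 12.5 - 4*5/2 = 12.5 - 10 = 2.5.
       U_Y = n1*n2 - U_X = 20 - 2.5 = 17.5.
Step 4: Ties are present, so use the tie-corrected normal approximation (with continuity correction) for the p-value.
Step 5: p-value = 0.085100; compare to alpha = 0.1. reject H0.

U_X = 2.5, p = 0.085100, reject H0 at alpha = 0.1.


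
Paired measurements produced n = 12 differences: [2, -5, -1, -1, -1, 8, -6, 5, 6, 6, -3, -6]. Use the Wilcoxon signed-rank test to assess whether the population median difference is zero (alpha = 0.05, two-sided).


Step 1: Drop any zero differences (none here) and take |d_i|.
|d| = [2, 5, 1, 1, 1, 8, 6, 5, 6, 6, 3, 6]
Step 2: Midrank |d_i| (ties get averaged ranks).
ranks: |2|->4, |5|->6.5, |1|->2, |1|->2, |1|->2, |8|->12, |6|->9.5, |5|->6.5, |6|->9.5, |6|->9.5, |3|->5, |6|->9.5
Step 3: Attach original signs; sum ranks with positive sign and with negative sign.
W+ = 4 + 12 + 6.5 + 9.5 + 9.5 = 41.5
W- = 6.5 + 2 + 2 + 2 + 9.5 + 5 + 9.5 = 36.5
(Check: W+ + W- = 78 should equal n(n+1)/2 = 78.)
Step 4: Test statistic W = min(W+, W-) = 36.5.
Step 5: Ties in |d|, so use the tie-corrected normal approximation.
        E[W] = n(n+1)/4 = 12*13/4 = 39.
        Tie groups: |d|=1 (t=3), |d|=5 (t=2), |d|=6 (t=4); sum(t^3 - t) = 90.
        Var[W] = n(n+1)(2n+1)/24 - sum(t^3-t)/48 = 3900/24 - 90/48 = 160.625.
        z = (W - E[W]) / sqrt(Var[W]) = (36.5 - 39) / 12.6738 = -0.1973.
        Two-sided p = 2*Phi(z) = 0.843626.
Step 6: alpha = 0.05. fail to reject H0.

W+ = 41.5, W- = 36.5, W = min = 36.5, p = 0.843626, fail to reject H0.


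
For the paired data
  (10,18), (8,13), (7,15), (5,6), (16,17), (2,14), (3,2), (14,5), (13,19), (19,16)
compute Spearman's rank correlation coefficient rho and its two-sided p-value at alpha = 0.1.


Step 1: Rank x and y separately (midranks; no ties here).
rank(x): 10->6, 8->5, 7->4, 5->3, 16->9, 2->1, 3->2, 14->8, 13->7, 19->10
rank(y): 18->9, 13->4, 15->6, 6->3, 17->8, 14->5, 2->1, 5->2, 19->10, 16->7
Step 2: d_i = R_x(i) - R_y(i); compute d_i^2.
  (6-9)^2=9, (5-4)^2=1, (4-6)^2=4, (3-3)^2=0, (9-8)^2=1, (1-5)^2=16, (2-1)^2=1, (8-2)^2=36, (7-10)^2=9, (10-7)^2=9
sum(d^2) = 86.
Step 3: rho = 1 - 6*86 / (10*(10^2 - 1)) = 1 - 516/990 = 0.478788.
Step 4: Under H0, t = rho * sqrt((n-2)/(1-rho^2)) = 1.5425 ~ t(8).
Step 5: Two-sided p-value from the t-distribution with 8 df = 0.161523.
Step 6: alpha = 0.1. fail to reject H0.

rho = 0.4788, p = 0.161523, fail to reject H0 at alpha = 0.1.


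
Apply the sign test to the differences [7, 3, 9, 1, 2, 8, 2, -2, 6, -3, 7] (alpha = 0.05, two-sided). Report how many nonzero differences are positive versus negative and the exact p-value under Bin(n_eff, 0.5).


Step 1: Discard zero differences. Original n = 11; n_eff = number of nonzero differences = 11.
Nonzero differences (with sign): +7, +3, +9, +1, +2, +8, +2, -2, +6, -3, +7
Step 2: Count signs: positive = 9, negative = 2.
Step 3: Under H0: P(positive) = 0.5, so the number of positives S ~ Bin(11, 0.5).
Step 4: Two-sided exact p-value = sum of Bin(11,0.5) probabilities at or below the observed probability = 0.065430.
Step 5: alpha = 0.05. fail to reject H0.

n_eff = 11, pos = 9, neg = 2, p = 0.065430, fail to reject H0.


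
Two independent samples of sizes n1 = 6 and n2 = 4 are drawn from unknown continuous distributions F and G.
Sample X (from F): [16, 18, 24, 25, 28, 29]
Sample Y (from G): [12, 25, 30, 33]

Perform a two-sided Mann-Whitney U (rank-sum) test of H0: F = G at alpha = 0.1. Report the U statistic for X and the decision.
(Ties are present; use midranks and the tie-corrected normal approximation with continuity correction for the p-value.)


Step 1: Combine and sort all 10 observations; assign midranks.
sorted (value, group): (12,Y), (16,X), (18,X), (24,X), (25,X), (25,Y), (28,X), (29,X), (30,Y), (33,Y)
ranks: 12->1, 16->2, 18->3, 24->4, 25->5.5, 25->5.5, 28->7, 29->8, 30->9, 33->10
Step 2: Rank sum for X: R1 = 2 + 3 + 4 + 5.5 + 7 + 8 = 29.5.
Step 3: U_X = R1 - n1(n1+1)/2 = 29.5 - 6*7/2 = 29.5 - 21 = 8.5.
       U_Y = n1*n2 - U_X = 24 - 8.5 = 15.5.
Step 4: Ties are present, so use the tie-corrected normal approximation (with continuity correction) for the p-value.
Step 5: p-value = 0.521166; compare to alpha = 0.1. fail to reject H0.

U_X = 8.5, p = 0.521166, fail to reject H0 at alpha = 0.1.


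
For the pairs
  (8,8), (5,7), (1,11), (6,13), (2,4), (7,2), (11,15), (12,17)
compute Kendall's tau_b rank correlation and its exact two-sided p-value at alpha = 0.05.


Step 1: Enumerate the 28 unordered pairs (i,j) with i<j and classify each by sign(x_j-x_i) * sign(y_j-y_i).
  (1,2):dx=-3,dy=-1->C; (1,3):dx=-7,dy=+3->D; (1,4):dx=-2,dy=+5->D; (1,5):dx=-6,dy=-4->C
  (1,6):dx=-1,dy=-6->C; (1,7):dx=+3,dy=+7->C; (1,8):dx=+4,dy=+9->C; (2,3):dx=-4,dy=+4->D
  (2,4):dx=+1,dy=+6->C; (2,5):dx=-3,dy=-3->C; (2,6):dx=+2,dy=-5->D; (2,7):dx=+6,dy=+8->C
  (2,8):dx=+7,dy=+10->C; (3,4):dx=+5,dy=+2->C; (3,5):dx=+1,dy=-7->D; (3,6):dx=+6,dy=-9->D
  (3,7):dx=+10,dy=+4->C; (3,8):dx=+11,dy=+6->C; (4,5):dx=-4,dy=-9->C; (4,6):dx=+1,dy=-11->D
  (4,7):dx=+5,dy=+2->C; (4,8):dx=+6,dy=+4->C; (5,6):dx=+5,dy=-2->D; (5,7):dx=+9,dy=+11->C
  (5,8):dx=+10,dy=+13->C; (6,7):dx=+4,dy=+13->C; (6,8):dx=+5,dy=+15->C; (7,8):dx=+1,dy=+2->C
Step 2: C = 20, D = 8, total pairs = 28.
Step 3: tau = (C - D)/(n(n-1)/2) = (20 - 8)/28 = 0.428571.
Step 4: Exact two-sided p-value (enumerate n! = 40320 permutations of y under H0): p = 0.178869.
Step 5: alpha = 0.05. fail to reject H0.

tau_b = 0.4286 (C=20, D=8), p = 0.178869, fail to reject H0.


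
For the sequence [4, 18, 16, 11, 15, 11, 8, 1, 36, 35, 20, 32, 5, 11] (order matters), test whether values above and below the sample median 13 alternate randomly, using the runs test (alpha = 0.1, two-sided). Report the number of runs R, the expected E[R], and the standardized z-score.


Step 1: Compute median = 13; label A = above, B = below.
Labels in order: BAABABBBAAAABB  (n_A = 7, n_B = 7)
Step 2: Count runs R = 7.
Step 3: Under H0 (random ordering), E[R] = 2*n_A*n_B/(n_A+n_B) + 1 = 2*7*7/14 + 1 = 8.0000.
        Var[R] = 2*n_A*n_B*(2*n_A*n_B - n_A - n_B) / ((n_A+n_B)^2 * (n_A+n_B-1)) = 8232/2548 = 3.2308.
        SD[R] = 1.7974.
Step 4: Continuity-corrected z = (R + 0.5 - E[R]) / SD[R] = (7 + 0.5 - 8.0000) / 1.7974 = -0.2782.
Step 5: Two-sided p-value via normal approximation = 2*(1 - Phi(|z|)) = 0.780879.
Step 6: alpha = 0.1. fail to reject H0.

R = 7, z = -0.2782, p = 0.780879, fail to reject H0.


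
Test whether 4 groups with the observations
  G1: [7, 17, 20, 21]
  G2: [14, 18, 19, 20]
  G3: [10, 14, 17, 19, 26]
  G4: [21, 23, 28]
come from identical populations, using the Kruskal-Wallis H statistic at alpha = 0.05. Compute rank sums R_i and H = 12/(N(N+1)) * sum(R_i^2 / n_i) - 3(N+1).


Step 1: Combine all N = 16 observations and assign midranks.
sorted (value, group, rank): (7,G1,1), (10,G3,2), (14,G2,3.5), (14,G3,3.5), (17,G1,5.5), (17,G3,5.5), (18,G2,7), (19,G2,8.5), (19,G3,8.5), (20,G1,10.5), (20,G2,10.5), (21,G1,12.5), (21,G4,12.5), (23,G4,14), (26,G3,15), (28,G4,16)
Step 2: Sum ranks within each group.
R_1 = 29.5 (n_1 = 4)
R_2 = 29.5 (n_2 = 4)
R_3 = 34.5 (n_3 = 5)
R_4 = 42.5 (n_4 = 3)
Step 3: H = 12/(N(N+1)) * sum(R_i^2/n_i) - 3(N+1)
     = 12/(16*17) * (29.5^2/4 + 29.5^2/4 + 34.5^2/5 + 42.5^2/3) - 3*17
     = 0.044118 * 1275.26 - 51
     = 5.261397.
Step 4: Ties present; correction factor C = 1 - 30/(16^3 - 16) = 0.992647. Corrected H = 5.261397 / 0.992647 = 5.300370.
Step 5: Under H0, H ~ chi^2(3); p-value = 0.151078.
Step 6: alpha = 0.05. fail to reject H0.

H = 5.3004, df = 3, p = 0.151078, fail to reject H0.


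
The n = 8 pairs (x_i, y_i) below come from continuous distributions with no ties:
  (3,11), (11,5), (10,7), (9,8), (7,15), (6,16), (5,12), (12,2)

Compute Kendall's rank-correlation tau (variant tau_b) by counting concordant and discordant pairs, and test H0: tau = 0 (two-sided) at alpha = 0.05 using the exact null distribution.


Step 1: Enumerate the 28 unordered pairs (i,j) with i<j and classify each by sign(x_j-x_i) * sign(y_j-y_i).
  (1,2):dx=+8,dy=-6->D; (1,3):dx=+7,dy=-4->D; (1,4):dx=+6,dy=-3->D; (1,5):dx=+4,dy=+4->C
  (1,6):dx=+3,dy=+5->C; (1,7):dx=+2,dy=+1->C; (1,8):dx=+9,dy=-9->D; (2,3):dx=-1,dy=+2->D
  (2,4):dx=-2,dy=+3->D; (2,5):dx=-4,dy=+10->D; (2,6):dx=-5,dy=+11->D; (2,7):dx=-6,dy=+7->D
  (2,8):dx=+1,dy=-3->D; (3,4):dx=-1,dy=+1->D; (3,5):dx=-3,dy=+8->D; (3,6):dx=-4,dy=+9->D
  (3,7):dx=-5,dy=+5->D; (3,8):dx=+2,dy=-5->D; (4,5):dx=-2,dy=+7->D; (4,6):dx=-3,dy=+8->D
  (4,7):dx=-4,dy=+4->D; (4,8):dx=+3,dy=-6->D; (5,6):dx=-1,dy=+1->D; (5,7):dx=-2,dy=-3->C
  (5,8):dx=+5,dy=-13->D; (6,7):dx=-1,dy=-4->C; (6,8):dx=+6,dy=-14->D; (7,8):dx=+7,dy=-10->D
Step 2: C = 5, D = 23, total pairs = 28.
Step 3: tau = (C - D)/(n(n-1)/2) = (5 - 23)/28 = -0.642857.
Step 4: Exact two-sided p-value (enumerate n! = 40320 permutations of y under H0): p = 0.031151.
Step 5: alpha = 0.05. reject H0.

tau_b = -0.6429 (C=5, D=23), p = 0.031151, reject H0.


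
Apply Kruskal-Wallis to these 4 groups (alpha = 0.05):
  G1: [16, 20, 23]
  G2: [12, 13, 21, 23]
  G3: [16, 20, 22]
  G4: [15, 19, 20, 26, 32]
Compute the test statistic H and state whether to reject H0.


Step 1: Combine all N = 15 observations and assign midranks.
sorted (value, group, rank): (12,G2,1), (13,G2,2), (15,G4,3), (16,G1,4.5), (16,G3,4.5), (19,G4,6), (20,G1,8), (20,G3,8), (20,G4,8), (21,G2,10), (22,G3,11), (23,G1,12.5), (23,G2,12.5), (26,G4,14), (32,G4,15)
Step 2: Sum ranks within each group.
R_1 = 25 (n_1 = 3)
R_2 = 25.5 (n_2 = 4)
R_3 = 23.5 (n_3 = 3)
R_4 = 46 (n_4 = 5)
Step 3: H = 12/(N(N+1)) * sum(R_i^2/n_i) - 3(N+1)
     = 12/(15*16) * (25^2/3 + 25.5^2/4 + 23.5^2/3 + 46^2/5) - 3*16
     = 0.050000 * 978.179 - 48
     = 0.908958.
Step 4: Ties present; correction factor C = 1 - 36/(15^3 - 15) = 0.989286. Corrected H = 0.908958 / 0.989286 = 0.918803.
Step 5: Under H0, H ~ chi^2(3); p-value = 0.820888.
Step 6: alpha = 0.05. fail to reject H0.

H = 0.9188, df = 3, p = 0.820888, fail to reject H0.


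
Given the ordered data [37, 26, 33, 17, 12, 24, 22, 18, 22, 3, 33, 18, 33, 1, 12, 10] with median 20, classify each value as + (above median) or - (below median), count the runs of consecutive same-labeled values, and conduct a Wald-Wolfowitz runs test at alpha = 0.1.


Step 1: Compute median = 20; label A = above, B = below.
Labels in order: AAABBAABABABABBB  (n_A = 8, n_B = 8)
Step 2: Count runs R = 10.
Step 3: Under H0 (random ordering), E[R] = 2*n_A*n_B/(n_A+n_B) + 1 = 2*8*8/16 + 1 = 9.0000.
        Var[R] = 2*n_A*n_B*(2*n_A*n_B - n_A - n_B) / ((n_A+n_B)^2 * (n_A+n_B-1)) = 14336/3840 = 3.7333.
        SD[R] = 1.9322.
Step 4: Continuity-corrected z = (R - 0.5 - E[R]) / SD[R] = (10 - 0.5 - 9.0000) / 1.9322 = 0.2588.
Step 5: Two-sided p-value via normal approximation = 2*(1 - Phi(|z|)) = 0.795809.
Step 6: alpha = 0.1. fail to reject H0.

R = 10, z = 0.2588, p = 0.795809, fail to reject H0.


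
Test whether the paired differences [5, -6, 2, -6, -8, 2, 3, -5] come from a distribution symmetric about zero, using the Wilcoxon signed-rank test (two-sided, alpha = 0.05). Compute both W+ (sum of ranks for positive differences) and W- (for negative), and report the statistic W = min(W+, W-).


Step 1: Drop any zero differences (none here) and take |d_i|.
|d| = [5, 6, 2, 6, 8, 2, 3, 5]
Step 2: Midrank |d_i| (ties get averaged ranks).
ranks: |5|->4.5, |6|->6.5, |2|->1.5, |6|->6.5, |8|->8, |2|->1.5, |3|->3, |5|->4.5
Step 3: Attach original signs; sum ranks with positive sign and with negative sign.
W+ = 4.5 + 1.5 + 1.5 + 3 = 10.5
W- = 6.5 + 6.5 + 8 + 4.5 = 25.5
(Check: W+ + W- = 36 should equal n(n+1)/2 = 36.)
Step 4: Test statistic W = min(W+, W-) = 10.5.
Step 5: Ties in |d|, so use the tie-corrected normal approximation.
        E[W] = n(n+1)/4 = 8*9/4 = 18.
        Tie groups: |d|=2 (t=2), |d|=5 (t=2), |d|=6 (t=2); sum(t^3 - t) = 18.
        Var[W] = n(n+1)(2n+1)/24 - sum(t^3-t)/48 = 1224/24 - 18/48 = 50.625.
        z = (W - E[W]) / sqrt(Var[W]) = (10.5 - 18) / 7.1151 = -1.0541.
        Two-sided p = 2*Phi(z) = 0.291841.
Step 6: alpha = 0.05. fail to reject H0.

W+ = 10.5, W- = 25.5, W = min = 10.5, p = 0.291841, fail to reject H0.


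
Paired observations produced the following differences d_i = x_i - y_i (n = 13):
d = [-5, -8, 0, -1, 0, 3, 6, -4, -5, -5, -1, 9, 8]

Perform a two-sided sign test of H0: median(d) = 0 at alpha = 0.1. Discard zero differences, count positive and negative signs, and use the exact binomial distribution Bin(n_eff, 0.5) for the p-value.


Step 1: Discard zero differences. Original n = 13; n_eff = number of nonzero differences = 11.
Nonzero differences (with sign): -5, -8, -1, +3, +6, -4, -5, -5, -1, +9, +8
Step 2: Count signs: positive = 4, negative = 7.
Step 3: Under H0: P(positive) = 0.5, so the number of positives S ~ Bin(11, 0.5).
Step 4: Two-sided exact p-value = sum of Bin(11,0.5) probabilities at or below the observed probability = 0.548828.
Step 5: alpha = 0.1. fail to reject H0.

n_eff = 11, pos = 4, neg = 7, p = 0.548828, fail to reject H0.
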